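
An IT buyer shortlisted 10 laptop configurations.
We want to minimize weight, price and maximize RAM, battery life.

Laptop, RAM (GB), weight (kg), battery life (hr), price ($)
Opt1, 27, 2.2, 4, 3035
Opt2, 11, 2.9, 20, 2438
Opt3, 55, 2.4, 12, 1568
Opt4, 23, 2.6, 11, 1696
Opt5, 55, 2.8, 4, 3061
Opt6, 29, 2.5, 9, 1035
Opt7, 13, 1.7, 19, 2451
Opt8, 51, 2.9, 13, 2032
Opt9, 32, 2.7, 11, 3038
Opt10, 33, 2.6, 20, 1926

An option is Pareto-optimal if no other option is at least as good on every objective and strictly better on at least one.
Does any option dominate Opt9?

Yes

Opt3 vs Opt9: RAM 55≥32, weight 2.4≤2.7, battery life 12≥11, price 1568≤3038 — Opt3 is at least as good on every objective and strictly better on at least one, so Opt3 dominates Opt9.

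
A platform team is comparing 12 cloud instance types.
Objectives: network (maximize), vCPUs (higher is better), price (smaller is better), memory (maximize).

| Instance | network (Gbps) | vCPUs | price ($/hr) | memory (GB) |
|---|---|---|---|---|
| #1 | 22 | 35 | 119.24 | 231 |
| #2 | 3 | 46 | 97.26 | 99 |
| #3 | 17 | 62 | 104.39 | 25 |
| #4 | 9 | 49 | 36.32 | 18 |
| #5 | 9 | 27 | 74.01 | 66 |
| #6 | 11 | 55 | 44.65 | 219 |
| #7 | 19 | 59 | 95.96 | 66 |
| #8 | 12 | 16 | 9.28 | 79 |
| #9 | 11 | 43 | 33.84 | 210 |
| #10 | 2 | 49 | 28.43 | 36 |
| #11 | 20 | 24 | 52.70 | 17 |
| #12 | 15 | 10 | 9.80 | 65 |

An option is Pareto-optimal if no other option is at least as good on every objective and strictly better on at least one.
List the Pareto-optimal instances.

#1, #3, #4, #6, #7, #8, #9, #10, #11, #12

#1: not dominated (best network).
#2: dominated by #6 (network 11≥3, vCPUs 55≥46, price 44.65≤97.26, memory 219≥99).
#3: not dominated (best vCPUs).
#4: not dominated.
#5: dominated by #6 (network 11≥9, vCPUs 55≥27, price 44.65≤74.01, memory 219≥66).
#6: not dominated.
#7: not dominated.
#8: not dominated (best price).
#9: not dominated.
#10: not dominated.
#11: not dominated.
#12: not dominated.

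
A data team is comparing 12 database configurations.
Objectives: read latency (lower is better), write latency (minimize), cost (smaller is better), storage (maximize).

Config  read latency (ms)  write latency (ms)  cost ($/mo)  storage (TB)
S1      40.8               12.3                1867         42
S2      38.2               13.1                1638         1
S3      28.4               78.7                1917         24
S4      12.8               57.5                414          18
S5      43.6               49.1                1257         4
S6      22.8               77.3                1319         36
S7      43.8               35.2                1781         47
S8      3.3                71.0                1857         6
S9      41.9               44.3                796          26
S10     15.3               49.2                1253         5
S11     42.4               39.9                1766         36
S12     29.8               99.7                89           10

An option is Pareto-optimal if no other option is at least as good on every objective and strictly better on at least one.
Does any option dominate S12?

No

S1: worse on read latency (40.8 vs 29.8).
S2: worse on read latency (38.2 vs 29.8).
S3: worse on cost (1917 vs 89).
S4: worse on cost (414 vs 89).
S5: worse on read latency (43.6 vs 29.8).
S6: worse on cost (1319 vs 89).
S7: worse on read latency (43.8 vs 29.8).
S8: worse on cost (1857 vs 89).
S9: worse on read latency (41.9 vs 29.8).
S10: worse on cost (1253 vs 89).
S11: worse on read latency (42.4 vs 29.8).
No option is at least as good as S12 on every objective and strictly better on one.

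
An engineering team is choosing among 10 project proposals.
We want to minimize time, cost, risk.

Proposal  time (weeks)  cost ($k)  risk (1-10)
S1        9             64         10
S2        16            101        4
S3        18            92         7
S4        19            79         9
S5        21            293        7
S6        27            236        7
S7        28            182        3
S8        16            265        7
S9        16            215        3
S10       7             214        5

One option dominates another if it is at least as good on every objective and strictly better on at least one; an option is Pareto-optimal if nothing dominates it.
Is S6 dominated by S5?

S5 vs S6: S5 is worse on cost (293 vs 236), so it does not dominate S6.

No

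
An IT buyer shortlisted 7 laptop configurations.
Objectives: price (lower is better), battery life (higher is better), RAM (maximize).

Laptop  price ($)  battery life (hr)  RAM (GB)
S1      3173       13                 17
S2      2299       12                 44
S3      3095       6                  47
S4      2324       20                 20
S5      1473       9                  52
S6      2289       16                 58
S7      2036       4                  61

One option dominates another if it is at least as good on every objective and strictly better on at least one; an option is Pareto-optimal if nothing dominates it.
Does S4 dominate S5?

No

S4 vs S5: S4 is worse on price (2324 vs 1473), so it does not dominate S5.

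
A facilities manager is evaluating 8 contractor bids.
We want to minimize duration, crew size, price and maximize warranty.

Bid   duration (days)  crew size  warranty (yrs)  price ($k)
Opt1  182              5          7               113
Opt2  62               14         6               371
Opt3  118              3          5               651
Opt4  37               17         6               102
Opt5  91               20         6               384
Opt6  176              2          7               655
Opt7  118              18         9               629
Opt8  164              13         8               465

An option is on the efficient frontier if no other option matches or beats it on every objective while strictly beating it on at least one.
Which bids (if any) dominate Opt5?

Opt2, Opt4

Opt2: duration 62≤91, crew size 14≤20, warranty 6≥6, price 371≤384 — dominates Opt5.
Opt4: duration 37≤91, crew size 17≤20, warranty 6≥6, price 102≤384 — dominates Opt5.
Others (Opt1, Opt3, Opt6, Opt7, Opt8) are each worse than Opt5 on at least one objective.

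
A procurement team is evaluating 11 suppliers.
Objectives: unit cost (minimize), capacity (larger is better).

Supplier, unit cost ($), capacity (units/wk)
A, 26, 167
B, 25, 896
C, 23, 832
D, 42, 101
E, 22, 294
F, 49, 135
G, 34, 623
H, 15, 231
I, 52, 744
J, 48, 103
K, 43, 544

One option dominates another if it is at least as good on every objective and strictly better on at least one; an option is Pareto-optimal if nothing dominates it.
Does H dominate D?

H vs D: unit cost 15≤42, capacity 231≥101 — H is at least as good on every objective with at least one strict improvement.

Yes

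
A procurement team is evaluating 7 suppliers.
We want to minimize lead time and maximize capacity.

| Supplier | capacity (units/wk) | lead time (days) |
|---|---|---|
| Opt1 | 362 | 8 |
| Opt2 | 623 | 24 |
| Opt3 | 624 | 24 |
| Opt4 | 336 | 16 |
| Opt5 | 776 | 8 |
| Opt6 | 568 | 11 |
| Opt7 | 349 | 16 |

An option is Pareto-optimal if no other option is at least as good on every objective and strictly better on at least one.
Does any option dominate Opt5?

Opt1: worse on capacity (362 vs 776).
Opt2: worse on capacity (623 vs 776).
Opt3: worse on capacity (624 vs 776).
Opt4: worse on capacity (336 vs 776).
Opt6: worse on capacity (568 vs 776).
Opt7: worse on capacity (349 vs 776).
No option is at least as good as Opt5 on every objective and strictly better on one.

No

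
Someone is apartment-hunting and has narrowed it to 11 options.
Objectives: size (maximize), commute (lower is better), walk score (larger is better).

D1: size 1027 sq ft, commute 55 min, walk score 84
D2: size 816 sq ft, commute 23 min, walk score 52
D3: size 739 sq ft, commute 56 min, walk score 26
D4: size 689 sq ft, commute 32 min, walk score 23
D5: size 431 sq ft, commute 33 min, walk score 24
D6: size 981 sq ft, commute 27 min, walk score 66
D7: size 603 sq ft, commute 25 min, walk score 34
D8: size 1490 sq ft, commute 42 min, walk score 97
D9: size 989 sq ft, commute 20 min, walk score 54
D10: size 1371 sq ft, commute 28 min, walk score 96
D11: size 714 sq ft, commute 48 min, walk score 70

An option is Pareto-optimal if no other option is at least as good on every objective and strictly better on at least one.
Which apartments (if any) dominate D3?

D1, D2, D6, D8, D9, D10

D1: size 1027≥739, commute 55≤56, walk score 84≥26 — dominates D3.
D2: size 816≥739, commute 23≤56, walk score 52≥26 — dominates D3.
D6: size 981≥739, commute 27≤56, walk score 66≥26 — dominates D3.
D8: size 1490≥739, commute 42≤56, walk score 97≥26 — dominates D3.
D9: size 989≥739, commute 20≤56, walk score 54≥26 — dominates D3.
D10: size 1371≥739, commute 28≤56, walk score 96≥26 — dominates D3.
Others (D4, D5, D7, D11) are each worse than D3 on at least one objective.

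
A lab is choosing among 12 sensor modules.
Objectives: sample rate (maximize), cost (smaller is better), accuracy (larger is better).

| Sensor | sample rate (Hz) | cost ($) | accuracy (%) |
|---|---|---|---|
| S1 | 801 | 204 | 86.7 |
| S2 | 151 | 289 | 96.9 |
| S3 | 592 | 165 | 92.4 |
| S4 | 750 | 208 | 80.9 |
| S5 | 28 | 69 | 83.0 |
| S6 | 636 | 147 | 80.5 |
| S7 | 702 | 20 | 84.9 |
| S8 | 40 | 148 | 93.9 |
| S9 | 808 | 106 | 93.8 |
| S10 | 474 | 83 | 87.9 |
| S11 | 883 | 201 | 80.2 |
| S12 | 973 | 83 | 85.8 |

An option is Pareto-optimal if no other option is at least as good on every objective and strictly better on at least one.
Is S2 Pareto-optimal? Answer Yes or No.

S1: worse on accuracy (86.7 vs 96.9).
S3: worse on accuracy (92.4 vs 96.9).
S4: worse on accuracy (80.9 vs 96.9).
S5: worse on sample rate (28 vs 151).
S6: worse on accuracy (80.5 vs 96.9).
S7: worse on accuracy (84.9 vs 96.9).
S8: worse on sample rate (40 vs 151).
S9: worse on accuracy (93.8 vs 96.9).
S10: worse on accuracy (87.9 vs 96.9).
S11: worse on accuracy (80.2 vs 96.9).
S12: worse on accuracy (85.8 vs 96.9).
No option is at least as good as S2 on every objective and strictly better on one.

Yes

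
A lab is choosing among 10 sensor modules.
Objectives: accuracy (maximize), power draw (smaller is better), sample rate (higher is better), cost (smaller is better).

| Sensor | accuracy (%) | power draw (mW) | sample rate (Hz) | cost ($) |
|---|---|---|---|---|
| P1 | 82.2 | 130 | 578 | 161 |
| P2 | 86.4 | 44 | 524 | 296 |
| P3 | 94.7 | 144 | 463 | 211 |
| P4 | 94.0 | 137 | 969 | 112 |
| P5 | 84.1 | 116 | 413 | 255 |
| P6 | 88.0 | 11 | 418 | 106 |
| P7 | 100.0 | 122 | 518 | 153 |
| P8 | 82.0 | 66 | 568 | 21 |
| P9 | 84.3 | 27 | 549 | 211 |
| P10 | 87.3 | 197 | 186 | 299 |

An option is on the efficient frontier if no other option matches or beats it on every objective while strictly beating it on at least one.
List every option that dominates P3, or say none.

P7: accuracy 100.0≥94.7, power draw 122≤144, sample rate 518≥463, cost 153≤211 — dominates P3.
Others (P1, P2, P4, P5, P6, P8, P9, P10) are each worse than P3 on at least one objective.

P7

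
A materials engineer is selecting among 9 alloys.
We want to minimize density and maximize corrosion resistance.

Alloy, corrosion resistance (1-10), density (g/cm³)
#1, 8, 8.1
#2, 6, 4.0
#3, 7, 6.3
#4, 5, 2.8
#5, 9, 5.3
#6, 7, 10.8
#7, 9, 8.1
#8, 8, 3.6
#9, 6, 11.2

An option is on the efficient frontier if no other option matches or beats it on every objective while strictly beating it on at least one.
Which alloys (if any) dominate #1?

#5, #7, #8

#5: corrosion resistance 9≥8, density 5.3≤8.1 — dominates #1.
#7: corrosion resistance 9≥8, density 8.1≤8.1 — dominates #1.
#8: corrosion resistance 8≥8, density 3.6≤8.1 — dominates #1.
Others (#2, #3, #4, #6, #9) are each worse than #1 on at least one objective.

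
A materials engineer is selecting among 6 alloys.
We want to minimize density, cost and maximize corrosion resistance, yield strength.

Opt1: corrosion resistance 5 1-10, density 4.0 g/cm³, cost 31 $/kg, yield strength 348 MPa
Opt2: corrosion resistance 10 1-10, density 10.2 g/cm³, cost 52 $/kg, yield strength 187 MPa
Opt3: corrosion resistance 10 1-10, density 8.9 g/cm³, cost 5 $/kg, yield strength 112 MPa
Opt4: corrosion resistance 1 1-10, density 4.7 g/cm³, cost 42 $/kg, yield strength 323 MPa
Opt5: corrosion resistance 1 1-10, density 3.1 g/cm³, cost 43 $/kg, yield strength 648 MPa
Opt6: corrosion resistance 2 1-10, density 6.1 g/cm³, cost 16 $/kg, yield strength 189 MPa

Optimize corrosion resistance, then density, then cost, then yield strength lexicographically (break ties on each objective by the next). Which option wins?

Opt3

First maximize corrosion resistance: best is 10, kept {Opt2, Opt3}.
Then minimize density: best is 8.9, kept {Opt3}.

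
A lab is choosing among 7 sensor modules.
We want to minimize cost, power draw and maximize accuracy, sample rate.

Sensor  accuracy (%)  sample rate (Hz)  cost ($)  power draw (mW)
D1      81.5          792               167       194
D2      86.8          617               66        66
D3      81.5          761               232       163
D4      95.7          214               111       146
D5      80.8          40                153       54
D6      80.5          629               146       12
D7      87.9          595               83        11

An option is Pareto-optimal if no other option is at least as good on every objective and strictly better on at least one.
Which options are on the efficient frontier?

D1: not dominated (best sample rate).
D2: not dominated (best cost).
D3: not dominated.
D4: not dominated (best accuracy).
D5: dominated by D7 (accuracy 87.9≥80.8, sample rate 595≥40, cost 83≤153, power draw 11≤54).
D6: not dominated.
D7: not dominated (best power draw).

D1, D2, D3, D4, D6, D7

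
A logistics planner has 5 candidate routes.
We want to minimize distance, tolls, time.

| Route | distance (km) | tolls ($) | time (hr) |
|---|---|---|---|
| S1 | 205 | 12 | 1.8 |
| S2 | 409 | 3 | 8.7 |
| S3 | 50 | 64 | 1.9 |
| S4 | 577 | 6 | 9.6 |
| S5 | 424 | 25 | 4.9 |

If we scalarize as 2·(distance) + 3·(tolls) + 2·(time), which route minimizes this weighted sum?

S1: 2·205 + 3·12 + 2·1.8 = 449.6
S2: 2·409 + 3·3 + 2·8.7 = 844.4
S3: 2·50 + 3·64 + 2·1.9 = 295.8
S4: 2·577 + 3·6 + 2·9.6 = 1191.2
S5: 2·424 + 3·25 + 2·4.9 = 932.8
Lowest: S3 at 295.8.

S3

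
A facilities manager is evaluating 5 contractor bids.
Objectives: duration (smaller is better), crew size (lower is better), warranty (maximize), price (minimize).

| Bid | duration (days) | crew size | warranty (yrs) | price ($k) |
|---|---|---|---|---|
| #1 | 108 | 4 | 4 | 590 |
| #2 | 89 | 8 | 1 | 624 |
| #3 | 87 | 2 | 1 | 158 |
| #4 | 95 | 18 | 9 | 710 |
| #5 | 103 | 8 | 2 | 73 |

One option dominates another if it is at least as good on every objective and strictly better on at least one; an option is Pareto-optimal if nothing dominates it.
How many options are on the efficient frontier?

#1: not dominated.
#2: dominated by #3 (duration 87≤89, crew size 2≤8, warranty 1≥1, price 158≤624).
#3: not dominated (best duration).
#4: not dominated (best warranty).
#5: not dominated (best price).
Pareto-optimal: #1, #3, #4, #5 → 4.

4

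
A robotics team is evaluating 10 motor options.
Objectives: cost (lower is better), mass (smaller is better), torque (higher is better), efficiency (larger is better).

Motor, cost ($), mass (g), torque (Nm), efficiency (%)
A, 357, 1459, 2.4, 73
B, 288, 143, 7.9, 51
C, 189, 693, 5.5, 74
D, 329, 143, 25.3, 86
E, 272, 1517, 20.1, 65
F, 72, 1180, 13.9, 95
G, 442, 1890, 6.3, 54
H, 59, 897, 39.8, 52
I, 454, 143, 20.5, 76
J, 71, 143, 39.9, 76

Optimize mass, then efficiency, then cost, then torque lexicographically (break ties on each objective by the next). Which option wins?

D

First minimize mass: best is 143, kept {B, D, I, J}.
Then maximize efficiency: best is 86, kept {D}.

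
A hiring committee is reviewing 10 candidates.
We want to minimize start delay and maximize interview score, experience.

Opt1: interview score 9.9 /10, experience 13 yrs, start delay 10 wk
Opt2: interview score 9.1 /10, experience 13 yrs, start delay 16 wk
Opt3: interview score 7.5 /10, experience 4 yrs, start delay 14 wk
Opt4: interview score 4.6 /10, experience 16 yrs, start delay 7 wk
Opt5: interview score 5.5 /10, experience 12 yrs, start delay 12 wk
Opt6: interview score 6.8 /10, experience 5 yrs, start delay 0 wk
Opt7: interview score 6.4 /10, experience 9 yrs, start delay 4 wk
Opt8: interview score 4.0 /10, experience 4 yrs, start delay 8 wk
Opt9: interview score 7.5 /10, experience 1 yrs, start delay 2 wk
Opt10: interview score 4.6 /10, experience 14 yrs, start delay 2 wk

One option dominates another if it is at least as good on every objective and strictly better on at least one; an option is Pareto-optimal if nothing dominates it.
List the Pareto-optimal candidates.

Opt1: not dominated (best interview score).
Opt2: dominated by Opt1 (interview score 9.9≥9.1, experience 13≥13, start delay 10≤16).
Opt3: dominated by Opt1 (interview score 9.9≥7.5, experience 13≥4, start delay 10≤14).
Opt4: not dominated (best experience).
Opt5: dominated by Opt1 (interview score 9.9≥5.5, experience 13≥12, start delay 10≤12).
Opt6: not dominated (best start delay).
Opt7: not dominated.
Opt8: dominated by Opt4 (interview score 4.6≥4.0, experience 16≥4, start delay 7≤8).
Opt9: not dominated.
Opt10: not dominated.

Opt1, Opt4, Opt6, Opt7, Opt9, Opt10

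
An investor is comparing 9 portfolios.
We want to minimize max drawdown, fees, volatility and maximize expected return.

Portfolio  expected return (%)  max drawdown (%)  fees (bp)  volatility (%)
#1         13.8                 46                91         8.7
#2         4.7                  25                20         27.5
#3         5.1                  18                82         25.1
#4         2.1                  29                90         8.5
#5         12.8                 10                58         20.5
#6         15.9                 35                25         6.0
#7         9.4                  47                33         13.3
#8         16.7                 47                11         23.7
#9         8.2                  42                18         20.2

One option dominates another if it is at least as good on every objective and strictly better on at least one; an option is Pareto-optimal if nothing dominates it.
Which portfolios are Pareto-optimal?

#1: dominated by #6 (expected return 15.9≥13.8, max drawdown 35≤46, fees 25≤91, volatility 6.0≤8.7).
#2: not dominated.
#3: dominated by #5 (expected return 12.8≥5.1, max drawdown 10≤18, fees 58≤82, volatility 20.5≤25.1).
#4: not dominated.
#5: not dominated (best max drawdown).
#6: not dominated (best volatility).
#7: dominated by #6 (expected return 15.9≥9.4, max drawdown 35≤47, fees 25≤33, volatility 6.0≤13.3).
#8: not dominated (best expected return).
#9: not dominated.

#2, #4, #5, #6, #8, #9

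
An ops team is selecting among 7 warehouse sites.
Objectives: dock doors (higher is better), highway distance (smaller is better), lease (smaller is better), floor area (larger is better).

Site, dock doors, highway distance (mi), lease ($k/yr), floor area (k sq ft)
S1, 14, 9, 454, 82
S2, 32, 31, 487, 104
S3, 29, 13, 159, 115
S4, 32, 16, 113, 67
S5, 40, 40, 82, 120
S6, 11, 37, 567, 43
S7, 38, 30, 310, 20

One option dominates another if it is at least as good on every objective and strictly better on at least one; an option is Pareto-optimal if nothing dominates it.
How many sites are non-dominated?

6

S1: not dominated (best highway distance).
S2: not dominated.
S3: not dominated.
S4: not dominated.
S5: not dominated (best dock doors).
S6: dominated by S1 (dock doors 14≥11, highway distance 9≤37, lease 454≤567, floor area 82≥43).
S7: not dominated.
Pareto-optimal: S1, S2, S3, S4, S5, S7 → 6.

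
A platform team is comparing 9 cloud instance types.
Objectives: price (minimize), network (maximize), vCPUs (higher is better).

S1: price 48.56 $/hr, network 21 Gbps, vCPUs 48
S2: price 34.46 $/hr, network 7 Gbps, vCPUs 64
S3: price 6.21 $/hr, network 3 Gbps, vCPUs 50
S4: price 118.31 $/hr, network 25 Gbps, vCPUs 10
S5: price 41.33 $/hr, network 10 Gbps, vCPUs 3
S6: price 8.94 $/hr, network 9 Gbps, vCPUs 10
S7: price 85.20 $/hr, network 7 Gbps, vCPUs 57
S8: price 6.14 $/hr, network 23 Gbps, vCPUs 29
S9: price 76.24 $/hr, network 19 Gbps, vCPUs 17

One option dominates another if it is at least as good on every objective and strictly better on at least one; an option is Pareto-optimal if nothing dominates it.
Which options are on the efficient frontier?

S1: not dominated.
S2: not dominated (best vCPUs).
S3: not dominated.
S4: not dominated (best network).
S5: dominated by S8 (price 6.14≤41.33, network 23≥10, vCPUs 29≥3).
S6: dominated by S8 (price 6.14≤8.94, network 23≥9, vCPUs 29≥10).
S7: dominated by S2 (price 34.46≤85.20, network 7≥7, vCPUs 64≥57).
S8: not dominated (best price).
S9: dominated by S1 (price 48.56≤76.24, network 21≥19, vCPUs 48≥17).

S1, S2, S3, S4, S8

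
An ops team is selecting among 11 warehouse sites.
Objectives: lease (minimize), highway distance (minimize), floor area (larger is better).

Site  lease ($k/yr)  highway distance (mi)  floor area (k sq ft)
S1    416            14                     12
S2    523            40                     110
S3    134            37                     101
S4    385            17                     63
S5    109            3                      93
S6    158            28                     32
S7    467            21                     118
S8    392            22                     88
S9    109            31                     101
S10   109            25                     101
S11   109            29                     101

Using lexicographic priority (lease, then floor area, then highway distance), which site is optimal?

S10

First minimize lease: best is 109, kept {S5, S9, S10, S11}.
Then maximize floor area: best is 101, kept {S9, S10, S11}.
Then minimize highway distance: best is 25, kept {S10}.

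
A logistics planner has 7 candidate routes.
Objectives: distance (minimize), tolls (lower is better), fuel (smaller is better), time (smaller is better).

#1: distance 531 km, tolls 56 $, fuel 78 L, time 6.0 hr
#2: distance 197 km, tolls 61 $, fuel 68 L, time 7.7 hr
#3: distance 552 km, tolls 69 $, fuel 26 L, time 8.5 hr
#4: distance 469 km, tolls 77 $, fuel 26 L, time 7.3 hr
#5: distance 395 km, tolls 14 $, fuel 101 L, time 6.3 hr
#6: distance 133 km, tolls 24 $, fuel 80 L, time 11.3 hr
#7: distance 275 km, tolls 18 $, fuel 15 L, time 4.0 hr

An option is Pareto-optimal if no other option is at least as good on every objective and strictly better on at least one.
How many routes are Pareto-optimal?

#1: dominated by #7 (distance 275≤531, tolls 18≤56, fuel 15≤78, time 4.0≤6.0).
#2: not dominated.
#3: dominated by #7 (distance 275≤552, tolls 18≤69, fuel 15≤26, time 4.0≤8.5).
#4: dominated by #7 (distance 275≤469, tolls 18≤77, fuel 15≤26, time 4.0≤7.3).
#5: not dominated (best tolls).
#6: not dominated (best distance).
#7: not dominated (best fuel).
Pareto-optimal: #2, #5, #6, #7 → 4.

4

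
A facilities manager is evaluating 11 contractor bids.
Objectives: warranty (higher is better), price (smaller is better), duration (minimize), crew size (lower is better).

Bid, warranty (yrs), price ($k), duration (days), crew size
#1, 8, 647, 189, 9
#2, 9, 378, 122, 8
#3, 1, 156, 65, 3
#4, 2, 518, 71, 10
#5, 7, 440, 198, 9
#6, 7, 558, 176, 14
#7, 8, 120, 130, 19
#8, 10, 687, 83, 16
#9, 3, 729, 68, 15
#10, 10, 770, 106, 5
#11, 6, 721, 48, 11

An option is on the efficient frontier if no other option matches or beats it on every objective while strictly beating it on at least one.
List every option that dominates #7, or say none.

#1: worse on price (647 vs 120).
#2: worse on price (378 vs 120).
#3: worse on warranty (1 vs 8).
#4: worse on warranty (2 vs 8).
#5: worse on warranty (7 vs 8).
#6: worse on warranty (7 vs 8).
#8: worse on price (687 vs 120).
#9: worse on warranty (3 vs 8).
#10: worse on price (770 vs 120).
#11: worse on warranty (6 vs 8).
No option dominates #7.

none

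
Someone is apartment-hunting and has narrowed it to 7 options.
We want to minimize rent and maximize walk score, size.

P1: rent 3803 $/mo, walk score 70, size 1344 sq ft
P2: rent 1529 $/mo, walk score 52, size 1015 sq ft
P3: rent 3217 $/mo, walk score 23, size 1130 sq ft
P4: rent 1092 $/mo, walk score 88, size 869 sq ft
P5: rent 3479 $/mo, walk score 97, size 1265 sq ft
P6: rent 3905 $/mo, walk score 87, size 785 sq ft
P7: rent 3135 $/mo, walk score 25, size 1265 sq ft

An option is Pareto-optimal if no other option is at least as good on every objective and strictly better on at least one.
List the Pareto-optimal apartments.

P1: not dominated (best size).
P2: not dominated.
P3: dominated by P7 (rent 3135≤3217, walk score 25≥23, size 1265≥1130).
P4: not dominated (best rent).
P5: not dominated (best walk score).
P6: dominated by P4 (rent 1092≤3905, walk score 88≥87, size 869≥785).
P7: not dominated.

P1, P2, P4, P5, P7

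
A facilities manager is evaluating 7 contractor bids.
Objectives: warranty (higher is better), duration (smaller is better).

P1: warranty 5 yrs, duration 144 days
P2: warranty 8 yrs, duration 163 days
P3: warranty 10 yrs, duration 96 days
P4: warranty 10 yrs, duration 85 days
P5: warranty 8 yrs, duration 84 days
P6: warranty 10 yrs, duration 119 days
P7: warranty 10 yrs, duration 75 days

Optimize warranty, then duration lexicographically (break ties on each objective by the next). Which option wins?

P7

First maximize warranty: best is 10, kept {P3, P4, P6, P7}.
Then minimize duration: best is 75, kept {P7}.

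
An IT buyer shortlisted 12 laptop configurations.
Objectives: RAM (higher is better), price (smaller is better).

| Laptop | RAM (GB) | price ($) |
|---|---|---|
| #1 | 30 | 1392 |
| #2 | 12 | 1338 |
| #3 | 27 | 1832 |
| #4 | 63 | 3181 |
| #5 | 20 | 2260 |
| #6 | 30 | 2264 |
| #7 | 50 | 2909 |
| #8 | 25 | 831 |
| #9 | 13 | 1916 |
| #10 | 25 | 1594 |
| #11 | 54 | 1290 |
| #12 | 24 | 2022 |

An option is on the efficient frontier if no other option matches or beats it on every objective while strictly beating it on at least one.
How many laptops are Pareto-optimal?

3

#1: dominated by #11 (RAM 54≥30, price 1290≤1392).
#2: dominated by #8 (RAM 25≥12, price 831≤1338).
#3: dominated by #1 (RAM 30≥27, price 1392≤1832).
#4: not dominated (best RAM).
#5: dominated by #1 (RAM 30≥20, price 1392≤2260).
#6: dominated by #1 (RAM 30≥30, price 1392≤2264).
#7: dominated by #11 (RAM 54≥50, price 1290≤2909).
#8: not dominated (best price).
#9: dominated by #1 (RAM 30≥13, price 1392≤1916).
#10: dominated by #1 (RAM 30≥25, price 1392≤1594).
#11: not dominated.
#12: dominated by #1 (RAM 30≥24, price 1392≤2022).
Pareto-optimal: #4, #8, #11 → 3.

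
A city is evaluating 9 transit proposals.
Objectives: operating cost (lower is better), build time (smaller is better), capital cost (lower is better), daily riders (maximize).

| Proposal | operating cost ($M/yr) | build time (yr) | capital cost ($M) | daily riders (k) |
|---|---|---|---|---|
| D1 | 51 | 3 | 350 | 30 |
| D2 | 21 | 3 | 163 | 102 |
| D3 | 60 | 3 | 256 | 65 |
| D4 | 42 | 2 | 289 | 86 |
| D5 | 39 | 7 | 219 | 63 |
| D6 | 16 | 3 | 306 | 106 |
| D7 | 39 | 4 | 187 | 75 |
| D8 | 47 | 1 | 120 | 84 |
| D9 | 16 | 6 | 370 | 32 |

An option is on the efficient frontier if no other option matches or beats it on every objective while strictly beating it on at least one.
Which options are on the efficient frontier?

D1: dominated by D2 (operating cost 21≤51, build time 3≤3, capital cost 163≤350, daily riders 102≥30).
D2: not dominated.
D3: dominated by D2 (operating cost 21≤60, build time 3≤3, capital cost 163≤256, daily riders 102≥65).
D4: not dominated.
D5: dominated by D2 (operating cost 21≤39, build time 3≤7, capital cost 163≤219, daily riders 102≥63).
D6: not dominated (best daily riders).
D7: dominated by D2 (operating cost 21≤39, build time 3≤4, capital cost 163≤187, daily riders 102≥75).
D8: not dominated (best build time).
D9: dominated by D6 (operating cost 16≤16, build time 3≤6, capital cost 306≤370, daily riders 106≥32).

D2, D4, D6, D8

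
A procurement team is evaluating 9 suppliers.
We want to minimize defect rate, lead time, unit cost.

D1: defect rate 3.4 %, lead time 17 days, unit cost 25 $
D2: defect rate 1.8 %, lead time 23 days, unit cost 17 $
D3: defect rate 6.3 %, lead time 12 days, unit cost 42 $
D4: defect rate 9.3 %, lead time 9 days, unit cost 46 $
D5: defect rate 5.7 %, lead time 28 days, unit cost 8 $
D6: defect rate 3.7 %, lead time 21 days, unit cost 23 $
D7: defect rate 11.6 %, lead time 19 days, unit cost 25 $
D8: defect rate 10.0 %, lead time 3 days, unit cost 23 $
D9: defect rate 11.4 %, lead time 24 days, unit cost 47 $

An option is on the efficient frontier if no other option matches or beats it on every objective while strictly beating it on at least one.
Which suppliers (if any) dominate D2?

none

D1: worse on defect rate (3.4 vs 1.8).
D3: worse on defect rate (6.3 vs 1.8).
D4: worse on defect rate (9.3 vs 1.8).
D5: worse on defect rate (5.7 vs 1.8).
D6: worse on defect rate (3.7 vs 1.8).
D7: worse on defect rate (11.6 vs 1.8).
D8: worse on defect rate (10.0 vs 1.8).
D9: worse on defect rate (11.4 vs 1.8).
No option dominates D2.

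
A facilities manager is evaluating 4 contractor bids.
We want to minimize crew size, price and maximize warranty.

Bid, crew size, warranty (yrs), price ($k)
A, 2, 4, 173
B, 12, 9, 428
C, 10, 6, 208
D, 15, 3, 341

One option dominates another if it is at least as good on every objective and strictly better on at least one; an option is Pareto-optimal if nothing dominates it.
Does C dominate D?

Yes

C vs D: crew size 10≤15, warranty 6≥3, price 208≤341 — C is at least as good on every objective with at least one strict improvement.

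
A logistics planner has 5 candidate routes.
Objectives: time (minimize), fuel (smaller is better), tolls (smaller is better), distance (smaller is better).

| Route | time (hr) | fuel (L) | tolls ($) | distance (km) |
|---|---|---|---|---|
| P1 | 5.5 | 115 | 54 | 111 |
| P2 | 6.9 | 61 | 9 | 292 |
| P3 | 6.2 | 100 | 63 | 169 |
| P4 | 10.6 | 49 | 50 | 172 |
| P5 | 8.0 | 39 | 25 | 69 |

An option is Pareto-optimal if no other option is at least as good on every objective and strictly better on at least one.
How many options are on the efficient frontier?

4

P1: not dominated (best time).
P2: not dominated (best tolls).
P3: not dominated.
P4: dominated by P5 (time 8.0≤10.6, fuel 39≤49, tolls 25≤50, distance 69≤172).
P5: not dominated (best fuel).
Pareto-optimal: P1, P2, P3, P5 → 4.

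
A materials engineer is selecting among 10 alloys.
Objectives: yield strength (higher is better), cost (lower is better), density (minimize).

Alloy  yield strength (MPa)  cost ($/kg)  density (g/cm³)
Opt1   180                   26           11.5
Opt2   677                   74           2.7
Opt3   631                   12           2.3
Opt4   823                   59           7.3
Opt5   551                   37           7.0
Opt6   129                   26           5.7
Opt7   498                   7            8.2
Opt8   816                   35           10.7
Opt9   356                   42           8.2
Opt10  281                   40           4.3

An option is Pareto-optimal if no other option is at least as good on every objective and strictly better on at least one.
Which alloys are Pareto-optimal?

Opt1: dominated by Opt3 (yield strength 631≥180, cost 12≤26, density 2.3≤11.5).
Opt2: not dominated.
Opt3: not dominated (best density).
Opt4: not dominated (best yield strength).
Opt5: dominated by Opt3 (yield strength 631≥551, cost 12≤37, density 2.3≤7.0).
Opt6: dominated by Opt3 (yield strength 631≥129, cost 12≤26, density 2.3≤5.7).
Opt7: not dominated (best cost).
Opt8: not dominated.
Opt9: dominated by Opt3 (yield strength 631≥356, cost 12≤42, density 2.3≤8.2).
Opt10: dominated by Opt3 (yield strength 631≥281, cost 12≤40, density 2.3≤4.3).

Opt2, Opt3, Opt4, Opt7, Opt8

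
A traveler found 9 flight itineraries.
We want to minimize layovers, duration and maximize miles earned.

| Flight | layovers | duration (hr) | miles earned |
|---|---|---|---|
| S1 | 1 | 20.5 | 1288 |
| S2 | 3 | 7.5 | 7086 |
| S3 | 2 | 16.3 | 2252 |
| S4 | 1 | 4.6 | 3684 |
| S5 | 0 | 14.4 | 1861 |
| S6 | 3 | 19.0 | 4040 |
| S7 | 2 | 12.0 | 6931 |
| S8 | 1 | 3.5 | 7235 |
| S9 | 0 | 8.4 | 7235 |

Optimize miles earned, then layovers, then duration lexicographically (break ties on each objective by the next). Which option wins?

First maximize miles earned: best is 7235, kept {S8, S9}.
Then minimize layovers: best is 0, kept {S9}.

S9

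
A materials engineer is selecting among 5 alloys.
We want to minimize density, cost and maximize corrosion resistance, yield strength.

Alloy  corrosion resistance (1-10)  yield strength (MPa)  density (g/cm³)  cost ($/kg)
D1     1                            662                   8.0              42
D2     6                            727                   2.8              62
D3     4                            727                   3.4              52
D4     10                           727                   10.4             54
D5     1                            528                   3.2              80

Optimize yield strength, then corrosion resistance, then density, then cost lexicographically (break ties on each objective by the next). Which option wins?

D4

First maximize yield strength: best is 727, kept {D2, D3, D4}.
Then maximize corrosion resistance: best is 10, kept {D4}.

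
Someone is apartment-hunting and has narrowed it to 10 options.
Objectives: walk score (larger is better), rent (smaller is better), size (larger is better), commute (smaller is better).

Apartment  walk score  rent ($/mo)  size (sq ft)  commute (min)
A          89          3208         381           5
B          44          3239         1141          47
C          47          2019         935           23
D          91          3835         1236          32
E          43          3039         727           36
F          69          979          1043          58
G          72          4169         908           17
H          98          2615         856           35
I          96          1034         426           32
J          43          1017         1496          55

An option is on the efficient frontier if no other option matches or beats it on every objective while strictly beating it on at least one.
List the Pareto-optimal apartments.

A: not dominated (best commute).
B: not dominated.
C: not dominated.
D: not dominated.
E: dominated by C (walk score 47≥43, rent 2019≤3039, size 935≥727, commute 23≤36).
F: not dominated (best rent).
G: not dominated.
H: not dominated (best walk score).
I: not dominated.
J: not dominated (best size).

A, B, C, D, F, G, H, I, J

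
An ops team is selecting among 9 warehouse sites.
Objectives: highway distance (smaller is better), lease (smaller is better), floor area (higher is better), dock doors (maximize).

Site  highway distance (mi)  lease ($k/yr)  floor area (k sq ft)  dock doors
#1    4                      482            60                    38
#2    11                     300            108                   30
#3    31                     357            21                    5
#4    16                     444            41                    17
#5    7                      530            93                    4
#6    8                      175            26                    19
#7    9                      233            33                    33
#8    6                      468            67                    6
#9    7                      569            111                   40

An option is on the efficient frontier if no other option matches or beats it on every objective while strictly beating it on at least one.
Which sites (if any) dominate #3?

#2, #6, #7

#2: highway distance 11≤31, lease 300≤357, floor area 108≥21, dock doors 30≥5 — dominates #3.
#6: highway distance 8≤31, lease 175≤357, floor area 26≥21, dock doors 19≥5 — dominates #3.
#7: highway distance 9≤31, lease 233≤357, floor area 33≥21, dock doors 33≥5 — dominates #3.
Others (#1, #4, #5, #8, #9) are each worse than #3 on at least one objective.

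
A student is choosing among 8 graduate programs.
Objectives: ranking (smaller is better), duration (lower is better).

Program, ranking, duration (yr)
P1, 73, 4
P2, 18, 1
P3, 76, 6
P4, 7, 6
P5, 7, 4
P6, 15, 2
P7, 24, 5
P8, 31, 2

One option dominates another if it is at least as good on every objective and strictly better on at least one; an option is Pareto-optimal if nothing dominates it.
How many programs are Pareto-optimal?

P1: dominated by P2 (ranking 18≤73, duration 1≤4).
P2: not dominated (best duration).
P3: dominated by P1 (ranking 73≤76, duration 4≤6).
P4: dominated by P5 (ranking 7≤7, duration 4≤6).
P5: not dominated.
P6: not dominated.
P7: dominated by P2 (ranking 18≤24, duration 1≤5).
P8: dominated by P2 (ranking 18≤31, duration 1≤2).
Pareto-optimal: P2, P5, P6 → 3.

3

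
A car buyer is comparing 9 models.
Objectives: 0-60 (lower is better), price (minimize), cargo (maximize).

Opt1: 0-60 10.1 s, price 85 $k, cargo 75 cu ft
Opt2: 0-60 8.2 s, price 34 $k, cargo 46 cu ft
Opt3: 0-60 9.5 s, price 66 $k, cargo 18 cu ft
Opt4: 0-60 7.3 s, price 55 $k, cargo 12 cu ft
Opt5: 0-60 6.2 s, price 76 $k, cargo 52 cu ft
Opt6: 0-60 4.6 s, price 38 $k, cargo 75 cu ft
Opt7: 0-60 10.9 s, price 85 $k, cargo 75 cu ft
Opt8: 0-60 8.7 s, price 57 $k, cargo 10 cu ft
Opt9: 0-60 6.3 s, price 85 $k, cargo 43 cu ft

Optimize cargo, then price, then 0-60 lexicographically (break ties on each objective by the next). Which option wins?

Opt6

First maximize cargo: best is 75, kept {Opt1, Opt6, Opt7}.
Then minimize price: best is 38, kept {Opt6}.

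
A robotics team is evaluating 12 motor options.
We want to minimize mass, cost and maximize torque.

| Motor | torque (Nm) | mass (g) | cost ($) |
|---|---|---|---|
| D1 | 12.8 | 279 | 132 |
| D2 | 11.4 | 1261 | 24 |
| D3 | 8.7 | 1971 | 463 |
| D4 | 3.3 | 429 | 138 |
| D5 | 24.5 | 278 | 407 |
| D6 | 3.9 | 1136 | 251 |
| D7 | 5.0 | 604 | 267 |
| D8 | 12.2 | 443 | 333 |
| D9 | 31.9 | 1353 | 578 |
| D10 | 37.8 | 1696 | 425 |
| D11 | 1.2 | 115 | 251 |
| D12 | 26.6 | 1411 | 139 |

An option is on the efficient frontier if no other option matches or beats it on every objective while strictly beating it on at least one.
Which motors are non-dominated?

D1: not dominated.
D2: not dominated (best cost).
D3: dominated by D1 (torque 12.8≥8.7, mass 279≤1971, cost 132≤463).
D4: dominated by D1 (torque 12.8≥3.3, mass 279≤429, cost 132≤138).
D5: not dominated.
D6: dominated by D1 (torque 12.8≥3.9, mass 279≤1136, cost 132≤251).
D7: dominated by D1 (torque 12.8≥5.0, mass 279≤604, cost 132≤267).
D8: dominated by D1 (torque 12.8≥12.2, mass 279≤443, cost 132≤333).
D9: not dominated.
D10: not dominated (best torque).
D11: not dominated (best mass).
D12: not dominated.

D1, D2, D5, D9, D10, D11, D12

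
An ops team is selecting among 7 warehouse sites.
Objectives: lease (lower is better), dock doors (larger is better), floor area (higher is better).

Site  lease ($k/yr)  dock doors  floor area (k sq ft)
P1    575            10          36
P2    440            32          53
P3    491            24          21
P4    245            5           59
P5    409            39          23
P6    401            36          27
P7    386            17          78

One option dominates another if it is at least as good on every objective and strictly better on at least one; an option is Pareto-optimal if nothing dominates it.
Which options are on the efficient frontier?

P2, P4, P5, P6, P7

P1: dominated by P2 (lease 440≤575, dock doors 32≥10, floor area 53≥36).
P2: not dominated.
P3: dominated by P2 (lease 440≤491, dock doors 32≥24, floor area 53≥21).
P4: not dominated (best lease).
P5: not dominated (best dock doors).
P6: not dominated.
P7: not dominated (best floor area).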